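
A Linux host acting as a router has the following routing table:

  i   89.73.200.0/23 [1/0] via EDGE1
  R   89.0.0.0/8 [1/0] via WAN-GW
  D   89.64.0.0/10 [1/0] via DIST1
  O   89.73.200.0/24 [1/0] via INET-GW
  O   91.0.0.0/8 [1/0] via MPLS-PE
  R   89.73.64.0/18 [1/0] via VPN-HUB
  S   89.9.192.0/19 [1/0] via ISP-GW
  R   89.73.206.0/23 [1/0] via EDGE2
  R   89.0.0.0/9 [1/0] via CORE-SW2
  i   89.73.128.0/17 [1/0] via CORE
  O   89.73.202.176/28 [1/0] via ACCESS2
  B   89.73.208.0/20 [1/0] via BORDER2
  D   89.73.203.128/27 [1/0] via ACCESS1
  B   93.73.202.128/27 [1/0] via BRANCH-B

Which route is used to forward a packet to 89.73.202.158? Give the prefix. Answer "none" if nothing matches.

Entries matching 89.73.202.158:
  89.0.0.0/8 (89.0.0.0 - 89.255.255.255)
  89.0.0.0/9 (89.0.0.0 - 89.127.255.255)
  89.64.0.0/10 (89.64.0.0 - 89.127.255.255)
  89.73.128.0/17 (89.73.128.0 - 89.73.255.255)
Most specific is 89.73.128.0/17.

89.73.128.0/17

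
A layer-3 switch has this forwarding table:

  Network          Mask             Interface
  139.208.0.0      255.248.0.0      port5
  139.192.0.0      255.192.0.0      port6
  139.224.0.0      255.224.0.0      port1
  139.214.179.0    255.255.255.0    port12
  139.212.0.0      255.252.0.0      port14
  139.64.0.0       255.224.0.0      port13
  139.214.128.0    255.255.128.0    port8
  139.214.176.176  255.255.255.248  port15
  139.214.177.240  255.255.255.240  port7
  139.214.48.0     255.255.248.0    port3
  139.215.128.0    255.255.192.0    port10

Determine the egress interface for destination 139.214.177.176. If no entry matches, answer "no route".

port8

Routes whose prefix contains 139.214.177.176:
  139.192.0.0/10 (139.192.0.0 - 139.255.255.255) -> port6
  139.208.0.0/13 (139.208.0.0 - 139.215.255.255) -> port5
  139.212.0.0/14 (139.212.0.0 - 139.215.255.255) -> port14
  139.214.128.0/17 (139.214.128.0 - 139.214.255.255) -> port8
More-specific entries that do NOT match:
  139.214.176.176/29 (139.214.176.176 - 139.214.176.183) does not contain 139.214.177.176
  139.214.177.240/28 (139.214.177.240 - 139.214.177.255) does not contain 139.214.177.176
  139.214.179.0/24 (139.214.179.0 - 139.214.179.255) does not contain 139.214.177.176
  139.214.48.0/21 (139.214.48.0 - 139.214.55.255) does not contain 139.214.177.176
  139.215.128.0/18 (139.215.128.0 - 139.215.191.255) does not contain 139.214.177.176
Longest matching prefix is /17 -> interface port8.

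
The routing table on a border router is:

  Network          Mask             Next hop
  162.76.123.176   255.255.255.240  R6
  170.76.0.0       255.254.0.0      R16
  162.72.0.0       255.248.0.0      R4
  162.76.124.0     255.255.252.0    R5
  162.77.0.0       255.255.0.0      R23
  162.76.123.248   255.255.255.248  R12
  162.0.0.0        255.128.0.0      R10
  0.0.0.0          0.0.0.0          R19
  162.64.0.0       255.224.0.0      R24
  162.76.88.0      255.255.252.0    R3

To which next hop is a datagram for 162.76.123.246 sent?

R4

Routes whose prefix contains 162.76.123.246:
  0.0.0.0/0 (default, matches everything) -> R19
  162.0.0.0/9 (162.0.0.0 - 162.127.255.255) -> R10
  162.64.0.0/11 (162.64.0.0 - 162.95.255.255) -> R24
  162.72.0.0/13 (162.72.0.0 - 162.79.255.255) -> R4
More-specific entries that do NOT match:
  162.76.123.248/29 (162.76.123.248 - 162.76.123.255) does not contain 162.76.123.246
  162.76.123.176/28 (162.76.123.176 - 162.76.123.191) does not contain 162.76.123.246
  162.76.124.0/22 (162.76.124.0 - 162.76.127.255) does not contain 162.76.123.246
  162.76.88.0/22 (162.76.88.0 - 162.76.91.255) does not contain 162.76.123.246
  162.77.0.0/16 (162.77.0.0 - 162.77.255.255) does not contain 162.76.123.246
  170.76.0.0/15 (170.76.0.0 - 170.77.255.255) does not contain 162.76.123.246
Longest matching prefix is /13 -> next hop R4.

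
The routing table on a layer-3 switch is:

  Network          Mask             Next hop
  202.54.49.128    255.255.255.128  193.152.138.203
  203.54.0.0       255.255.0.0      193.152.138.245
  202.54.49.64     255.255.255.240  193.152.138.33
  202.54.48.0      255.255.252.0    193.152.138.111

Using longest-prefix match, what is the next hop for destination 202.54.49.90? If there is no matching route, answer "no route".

Routes whose prefix contains 202.54.49.90:
  202.54.48.0/22 (202.54.48.0 - 202.54.51.255) -> 193.152.138.111
More-specific entries that do NOT match:
  202.54.49.64/28 (202.54.49.64 - 202.54.49.79) does not contain 202.54.49.90
  202.54.49.128/25 (202.54.49.128 - 202.54.49.255) does not contain 202.54.49.90
Longest matching prefix is /22 -> next hop 193.152.138.111.

193.152.138.111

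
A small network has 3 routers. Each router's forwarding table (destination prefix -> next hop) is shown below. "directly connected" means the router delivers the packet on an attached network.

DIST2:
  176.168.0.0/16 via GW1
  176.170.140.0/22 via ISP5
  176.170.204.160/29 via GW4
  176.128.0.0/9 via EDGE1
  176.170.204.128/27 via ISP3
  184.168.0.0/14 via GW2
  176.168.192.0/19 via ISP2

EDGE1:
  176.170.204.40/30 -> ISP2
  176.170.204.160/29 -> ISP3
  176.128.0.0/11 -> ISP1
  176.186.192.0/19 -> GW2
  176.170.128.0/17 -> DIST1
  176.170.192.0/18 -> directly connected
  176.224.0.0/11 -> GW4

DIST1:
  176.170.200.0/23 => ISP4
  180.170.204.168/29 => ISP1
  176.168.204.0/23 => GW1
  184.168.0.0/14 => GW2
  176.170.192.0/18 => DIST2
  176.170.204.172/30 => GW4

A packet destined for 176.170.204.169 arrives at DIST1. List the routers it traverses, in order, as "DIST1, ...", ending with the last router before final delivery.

At DIST1: longest match for 176.170.204.169 is 176.170.192.0/18 -> DIST2
At DIST2: longest match for 176.170.204.169 is 176.128.0.0/9 -> EDGE1
At EDGE1: longest match for 176.170.204.169 is 176.170.192.0/18 -> directly connected

DIST1, DIST2, EDGE1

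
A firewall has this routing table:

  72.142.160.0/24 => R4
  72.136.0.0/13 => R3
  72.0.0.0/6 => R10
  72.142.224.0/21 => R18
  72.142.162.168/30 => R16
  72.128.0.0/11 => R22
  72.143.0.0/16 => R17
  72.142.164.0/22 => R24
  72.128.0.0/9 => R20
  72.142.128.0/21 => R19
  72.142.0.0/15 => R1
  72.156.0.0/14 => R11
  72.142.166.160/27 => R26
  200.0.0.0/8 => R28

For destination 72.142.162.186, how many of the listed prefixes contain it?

5

Prefixes containing 72.142.162.186:
  72.0.0.0/6 (72.0.0.0 - 75.255.255.255)
  72.128.0.0/9 (72.128.0.0 - 72.255.255.255)
  72.128.0.0/11 (72.128.0.0 - 72.159.255.255)
  72.136.0.0/13 (72.136.0.0 - 72.143.255.255)
  72.142.0.0/15 (72.142.0.0 - 72.143.255.255)
Total matching entries: 5.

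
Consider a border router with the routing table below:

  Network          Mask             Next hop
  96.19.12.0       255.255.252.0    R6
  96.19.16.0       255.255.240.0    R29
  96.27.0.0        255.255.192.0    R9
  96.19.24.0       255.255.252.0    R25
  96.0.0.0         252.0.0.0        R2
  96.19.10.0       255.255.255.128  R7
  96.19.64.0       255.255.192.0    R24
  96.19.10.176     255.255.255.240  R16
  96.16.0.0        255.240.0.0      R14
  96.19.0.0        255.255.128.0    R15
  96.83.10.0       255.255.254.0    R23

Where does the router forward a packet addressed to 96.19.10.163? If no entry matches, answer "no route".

R15

Routes whose prefix contains 96.19.10.163:
  96.0.0.0/6 (96.0.0.0 - 99.255.255.255) -> R2
  96.16.0.0/12 (96.16.0.0 - 96.31.255.255) -> R14
  96.19.0.0/17 (96.19.0.0 - 96.19.127.255) -> R15
More-specific entries that do NOT match:
  96.19.10.176/28 (96.19.10.176 - 96.19.10.191) does not contain 96.19.10.163
  96.19.10.0/25 (96.19.10.0 - 96.19.10.127) does not contain 96.19.10.163
  96.83.10.0/23 (96.83.10.0 - 96.83.11.255) does not contain 96.19.10.163
  96.19.12.0/22 (96.19.12.0 - 96.19.15.255) does not contain 96.19.10.163
  96.19.24.0/22 (96.19.24.0 - 96.19.27.255) does not contain 96.19.10.163
  96.19.16.0/20 (96.19.16.0 - 96.19.31.255) does not contain 96.19.10.163
  96.27.0.0/18 (96.27.0.0 - 96.27.63.255) does not contain 96.19.10.163
  96.19.64.0/18 (96.19.64.0 - 96.19.127.255) does not contain 96.19.10.163
Longest matching prefix is /17 -> next hop R15.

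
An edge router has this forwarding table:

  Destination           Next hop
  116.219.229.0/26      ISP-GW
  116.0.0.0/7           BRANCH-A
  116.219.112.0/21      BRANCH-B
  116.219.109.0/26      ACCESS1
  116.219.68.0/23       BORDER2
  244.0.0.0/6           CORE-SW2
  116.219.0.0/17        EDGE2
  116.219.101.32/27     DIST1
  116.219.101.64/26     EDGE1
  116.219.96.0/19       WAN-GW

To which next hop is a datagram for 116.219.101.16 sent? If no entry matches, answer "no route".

Routes whose prefix contains 116.219.101.16:
  116.0.0.0/7 (116.0.0.0 - 117.255.255.255) -> BRANCH-A
  116.219.0.0/17 (116.219.0.0 - 116.219.127.255) -> EDGE2
  116.219.96.0/19 (116.219.96.0 - 116.219.127.255) -> WAN-GW
More-specific entries that do NOT match:
  116.219.101.32/27 (116.219.101.32 - 116.219.101.63) does not contain 116.219.101.16
  116.219.229.0/26 (116.219.229.0 - 116.219.229.63) does not contain 116.219.101.16
  116.219.109.0/26 (116.219.109.0 - 116.219.109.63) does not contain 116.219.101.16
  116.219.101.64/26 (116.219.101.64 - 116.219.101.127) does not contain 116.219.101.16
  116.219.68.0/23 (116.219.68.0 - 116.219.69.255) does not contain 116.219.101.16
  116.219.112.0/21 (116.219.112.0 - 116.219.119.255) does not contain 116.219.101.16
Longest matching prefix is /19 -> next hop WAN-GW.

WAN-GW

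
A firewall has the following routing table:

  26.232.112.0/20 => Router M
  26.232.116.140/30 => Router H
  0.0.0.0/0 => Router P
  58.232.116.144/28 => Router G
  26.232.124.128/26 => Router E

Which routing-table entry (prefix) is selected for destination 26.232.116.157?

Entries matching 26.232.116.157:
  0.0.0.0/0 (default, matches everything)
  26.232.112.0/20 (26.232.112.0 - 26.232.127.255)
Most specific is 26.232.112.0/20.

26.232.112.0/20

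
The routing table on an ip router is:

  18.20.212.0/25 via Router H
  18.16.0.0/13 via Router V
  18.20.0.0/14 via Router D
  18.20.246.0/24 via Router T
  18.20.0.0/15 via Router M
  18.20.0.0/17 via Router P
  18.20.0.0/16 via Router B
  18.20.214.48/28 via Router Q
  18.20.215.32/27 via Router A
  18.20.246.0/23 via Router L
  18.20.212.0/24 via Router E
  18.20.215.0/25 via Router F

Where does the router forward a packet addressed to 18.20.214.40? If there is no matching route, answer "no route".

Routes whose prefix contains 18.20.214.40:
  18.16.0.0/13 (18.16.0.0 - 18.23.255.255) -> Router V
  18.20.0.0/14 (18.20.0.0 - 18.23.255.255) -> Router D
  18.20.0.0/15 (18.20.0.0 - 18.21.255.255) -> Router M
  18.20.0.0/16 (18.20.0.0 - 18.20.255.255) -> Router B
More-specific entries that do NOT match:
  18.20.214.48/28 (18.20.214.48 - 18.20.214.63) does not contain 18.20.214.40
  18.20.215.32/27 (18.20.215.32 - 18.20.215.63) does not contain 18.20.214.40
  18.20.212.0/25 (18.20.212.0 - 18.20.212.127) does not contain 18.20.214.40
  18.20.215.0/25 (18.20.215.0 - 18.20.215.127) does not contain 18.20.214.40
  18.20.246.0/24 (18.20.246.0 - 18.20.246.255) does not contain 18.20.214.40
  18.20.212.0/24 (18.20.212.0 - 18.20.212.255) does not contain 18.20.214.40
  18.20.246.0/23 (18.20.246.0 - 18.20.247.255) does not contain 18.20.214.40
  18.20.0.0/17 (18.20.0.0 - 18.20.127.255) does not contain 18.20.214.40
Longest matching prefix is /16 -> next hop Router B.

Router B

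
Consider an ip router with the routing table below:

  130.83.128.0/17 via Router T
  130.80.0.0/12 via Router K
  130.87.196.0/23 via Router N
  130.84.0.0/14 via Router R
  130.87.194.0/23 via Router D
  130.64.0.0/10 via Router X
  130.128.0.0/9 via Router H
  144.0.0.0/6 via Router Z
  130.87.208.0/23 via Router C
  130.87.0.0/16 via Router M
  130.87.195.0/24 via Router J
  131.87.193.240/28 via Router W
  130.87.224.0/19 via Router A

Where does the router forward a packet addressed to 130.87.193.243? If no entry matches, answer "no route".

Routes whose prefix contains 130.87.193.243:
  130.64.0.0/10 (130.64.0.0 - 130.127.255.255) -> Router X
  130.80.0.0/12 (130.80.0.0 - 130.95.255.255) -> Router K
  130.84.0.0/14 (130.84.0.0 - 130.87.255.255) -> Router R
  130.87.0.0/16 (130.87.0.0 - 130.87.255.255) -> Router M
More-specific entries that do NOT match:
  131.87.193.240/28 (131.87.193.240 - 131.87.193.255) does not contain 130.87.193.243
  130.87.195.0/24 (130.87.195.0 - 130.87.195.255) does not contain 130.87.193.243
  130.87.196.0/23 (130.87.196.0 - 130.87.197.255) does not contain 130.87.193.243
  130.87.194.0/23 (130.87.194.0 - 130.87.195.255) does not contain 130.87.193.243
  130.87.208.0/23 (130.87.208.0 - 130.87.209.255) does not contain 130.87.193.243
  130.87.224.0/19 (130.87.224.0 - 130.87.255.255) does not contain 130.87.193.243
  130.83.128.0/17 (130.83.128.0 - 130.83.255.255) does not contain 130.87.193.243
Longest matching prefix is /16 -> next hop Router M.

Router M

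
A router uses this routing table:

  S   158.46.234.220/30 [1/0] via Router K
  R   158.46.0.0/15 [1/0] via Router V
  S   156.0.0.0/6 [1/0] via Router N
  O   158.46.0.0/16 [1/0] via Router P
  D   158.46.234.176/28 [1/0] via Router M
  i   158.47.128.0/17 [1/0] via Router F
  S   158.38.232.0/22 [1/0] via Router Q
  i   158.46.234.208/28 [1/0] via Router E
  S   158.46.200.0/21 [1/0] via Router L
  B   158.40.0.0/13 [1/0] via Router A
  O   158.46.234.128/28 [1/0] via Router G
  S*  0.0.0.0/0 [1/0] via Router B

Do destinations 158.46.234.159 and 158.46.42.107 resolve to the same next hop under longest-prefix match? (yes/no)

158.46.234.159: longest match 158.46.0.0/16 -> Router P
158.46.42.107: longest match 158.46.0.0/16 -> Router P

yes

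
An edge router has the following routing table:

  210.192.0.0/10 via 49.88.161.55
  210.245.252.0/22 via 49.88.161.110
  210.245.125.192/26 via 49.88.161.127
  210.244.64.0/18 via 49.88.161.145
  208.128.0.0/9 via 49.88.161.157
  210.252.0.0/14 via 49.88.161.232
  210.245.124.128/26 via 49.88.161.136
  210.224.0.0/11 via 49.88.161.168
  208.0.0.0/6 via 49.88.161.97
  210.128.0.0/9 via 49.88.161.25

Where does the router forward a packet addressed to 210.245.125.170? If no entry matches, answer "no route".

49.88.161.168

Routes whose prefix contains 210.245.125.170:
  208.0.0.0/6 (208.0.0.0 - 211.255.255.255) -> 49.88.161.97
  210.128.0.0/9 (210.128.0.0 - 210.255.255.255) -> 49.88.161.25
  210.192.0.0/10 (210.192.0.0 - 210.255.255.255) -> 49.88.161.55
  210.224.0.0/11 (210.224.0.0 - 210.255.255.255) -> 49.88.161.168
More-specific entries that do NOT match:
  210.245.125.192/26 (210.245.125.192 - 210.245.125.255) does not contain 210.245.125.170
  210.245.124.128/26 (210.245.124.128 - 210.245.124.191) does not contain 210.245.125.170
  210.245.252.0/22 (210.245.252.0 - 210.245.255.255) does not contain 210.245.125.170
  210.244.64.0/18 (210.244.64.0 - 210.244.127.255) does not contain 210.245.125.170
  210.252.0.0/14 (210.252.0.0 - 210.255.255.255) does not contain 210.245.125.170
Longest matching prefix is /11 -> next hop 49.88.161.168.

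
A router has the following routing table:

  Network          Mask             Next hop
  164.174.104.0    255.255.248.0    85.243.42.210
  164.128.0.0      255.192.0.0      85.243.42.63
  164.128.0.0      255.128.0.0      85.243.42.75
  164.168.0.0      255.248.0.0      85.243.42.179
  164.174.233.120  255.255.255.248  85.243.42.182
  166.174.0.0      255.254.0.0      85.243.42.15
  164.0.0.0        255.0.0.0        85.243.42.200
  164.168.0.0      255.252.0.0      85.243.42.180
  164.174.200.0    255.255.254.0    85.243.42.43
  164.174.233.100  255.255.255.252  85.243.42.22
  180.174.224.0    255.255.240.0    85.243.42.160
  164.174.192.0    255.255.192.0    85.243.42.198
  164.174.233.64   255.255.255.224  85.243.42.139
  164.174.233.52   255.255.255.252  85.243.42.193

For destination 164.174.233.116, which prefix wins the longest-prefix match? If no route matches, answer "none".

164.174.192.0/18

Entries matching 164.174.233.116:
  164.0.0.0/8 (164.0.0.0 - 164.255.255.255)
  164.128.0.0/9 (164.128.0.0 - 164.255.255.255)
  164.128.0.0/10 (164.128.0.0 - 164.191.255.255)
  164.168.0.0/13 (164.168.0.0 - 164.175.255.255)
  164.174.192.0/18 (164.174.192.0 - 164.174.255.255)
Most specific is 164.174.192.0/18.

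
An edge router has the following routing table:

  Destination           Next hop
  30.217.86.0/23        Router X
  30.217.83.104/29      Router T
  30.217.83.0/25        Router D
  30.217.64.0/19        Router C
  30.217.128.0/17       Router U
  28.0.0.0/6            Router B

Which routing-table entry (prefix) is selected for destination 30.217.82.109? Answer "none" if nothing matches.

30.217.64.0/19

Entries matching 30.217.82.109:
  28.0.0.0/6 (28.0.0.0 - 31.255.255.255)
  30.217.64.0/19 (30.217.64.0 - 30.217.95.255)
Most specific is 30.217.64.0/19.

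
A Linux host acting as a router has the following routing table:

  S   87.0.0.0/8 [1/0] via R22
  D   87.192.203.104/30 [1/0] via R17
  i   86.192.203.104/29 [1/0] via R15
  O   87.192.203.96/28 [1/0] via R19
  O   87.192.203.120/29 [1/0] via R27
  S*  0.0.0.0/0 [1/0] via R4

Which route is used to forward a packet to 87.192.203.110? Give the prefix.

Entries matching 87.192.203.110:
  0.0.0.0/0 (default, matches everything)
  87.0.0.0/8 (87.0.0.0 - 87.255.255.255)
  87.192.203.96/28 (87.192.203.96 - 87.192.203.111)
Most specific is 87.192.203.96/28.

87.192.203.96/28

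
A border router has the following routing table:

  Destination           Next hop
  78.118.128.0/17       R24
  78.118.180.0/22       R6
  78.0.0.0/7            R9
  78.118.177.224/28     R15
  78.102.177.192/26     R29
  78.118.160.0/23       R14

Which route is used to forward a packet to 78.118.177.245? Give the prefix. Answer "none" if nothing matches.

Entries matching 78.118.177.245:
  78.0.0.0/7 (78.0.0.0 - 79.255.255.255)
  78.118.128.0/17 (78.118.128.0 - 78.118.255.255)
Most specific is 78.118.128.0/17.

78.118.128.0/17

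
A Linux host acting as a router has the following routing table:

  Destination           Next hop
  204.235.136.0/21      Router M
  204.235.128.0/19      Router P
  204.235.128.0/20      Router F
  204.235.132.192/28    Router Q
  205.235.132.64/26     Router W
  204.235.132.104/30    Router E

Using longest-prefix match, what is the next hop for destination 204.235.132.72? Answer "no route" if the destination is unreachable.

Routes whose prefix contains 204.235.132.72:
  204.235.128.0/19 (204.235.128.0 - 204.235.159.255) -> Router P
  204.235.128.0/20 (204.235.128.0 - 204.235.143.255) -> Router F
More-specific entries that do NOT match:
  204.235.132.104/30 (204.235.132.104 - 204.235.132.107) does not contain 204.235.132.72
  204.235.132.192/28 (204.235.132.192 - 204.235.132.207) does not contain 204.235.132.72
  205.235.132.64/26 (205.235.132.64 - 205.235.132.127) does not contain 204.235.132.72
  204.235.136.0/21 (204.235.136.0 - 204.235.143.255) does not contain 204.235.132.72
Longest matching prefix is /20 -> next hop Router F.

Router F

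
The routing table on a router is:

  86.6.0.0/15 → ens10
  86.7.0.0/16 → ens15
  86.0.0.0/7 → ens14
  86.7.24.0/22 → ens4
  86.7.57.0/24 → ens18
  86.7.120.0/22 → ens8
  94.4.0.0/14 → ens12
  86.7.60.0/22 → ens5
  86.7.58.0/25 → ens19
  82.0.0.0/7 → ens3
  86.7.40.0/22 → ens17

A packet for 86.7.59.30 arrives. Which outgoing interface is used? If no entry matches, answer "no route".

Routes whose prefix contains 86.7.59.30:
  86.0.0.0/7 (86.0.0.0 - 87.255.255.255) -> ens14
  86.6.0.0/15 (86.6.0.0 - 86.7.255.255) -> ens10
  86.7.0.0/16 (86.7.0.0 - 86.7.255.255) -> ens15
More-specific entries that do NOT match:
  86.7.58.0/25 (86.7.58.0 - 86.7.58.127) does not contain 86.7.59.30
  86.7.57.0/24 (86.7.57.0 - 86.7.57.255) does not contain 86.7.59.30
  86.7.24.0/22 (86.7.24.0 - 86.7.27.255) does not contain 86.7.59.30
  86.7.120.0/22 (86.7.120.0 - 86.7.123.255) does not contain 86.7.59.30
  86.7.60.0/22 (86.7.60.0 - 86.7.63.255) does not contain 86.7.59.30
  86.7.40.0/22 (86.7.40.0 - 86.7.43.255) does not contain 86.7.59.30
Longest matching prefix is /16 -> interface ens15.

ens15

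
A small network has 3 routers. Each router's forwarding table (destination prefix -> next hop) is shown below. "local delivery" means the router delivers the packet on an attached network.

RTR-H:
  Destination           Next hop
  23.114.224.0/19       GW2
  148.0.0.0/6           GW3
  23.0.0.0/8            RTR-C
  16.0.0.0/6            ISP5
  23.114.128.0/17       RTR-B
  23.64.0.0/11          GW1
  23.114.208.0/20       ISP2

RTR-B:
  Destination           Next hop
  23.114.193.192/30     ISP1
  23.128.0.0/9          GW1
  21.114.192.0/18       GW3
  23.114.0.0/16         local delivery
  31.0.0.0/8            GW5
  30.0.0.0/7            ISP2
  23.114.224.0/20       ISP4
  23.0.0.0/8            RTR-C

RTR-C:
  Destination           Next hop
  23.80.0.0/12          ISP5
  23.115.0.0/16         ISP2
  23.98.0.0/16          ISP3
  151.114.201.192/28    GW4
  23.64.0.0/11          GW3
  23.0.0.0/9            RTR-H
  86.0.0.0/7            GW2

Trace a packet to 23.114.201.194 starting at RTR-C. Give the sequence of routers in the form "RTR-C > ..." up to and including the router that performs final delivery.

RTR-C > RTR-H > RTR-B

At RTR-C: longest match for 23.114.201.194 is 23.0.0.0/9 -> RTR-H
At RTR-H: longest match for 23.114.201.194 is 23.114.128.0/17 -> RTR-B
At RTR-B: longest match for 23.114.201.194 is 23.114.0.0/16 -> local delivery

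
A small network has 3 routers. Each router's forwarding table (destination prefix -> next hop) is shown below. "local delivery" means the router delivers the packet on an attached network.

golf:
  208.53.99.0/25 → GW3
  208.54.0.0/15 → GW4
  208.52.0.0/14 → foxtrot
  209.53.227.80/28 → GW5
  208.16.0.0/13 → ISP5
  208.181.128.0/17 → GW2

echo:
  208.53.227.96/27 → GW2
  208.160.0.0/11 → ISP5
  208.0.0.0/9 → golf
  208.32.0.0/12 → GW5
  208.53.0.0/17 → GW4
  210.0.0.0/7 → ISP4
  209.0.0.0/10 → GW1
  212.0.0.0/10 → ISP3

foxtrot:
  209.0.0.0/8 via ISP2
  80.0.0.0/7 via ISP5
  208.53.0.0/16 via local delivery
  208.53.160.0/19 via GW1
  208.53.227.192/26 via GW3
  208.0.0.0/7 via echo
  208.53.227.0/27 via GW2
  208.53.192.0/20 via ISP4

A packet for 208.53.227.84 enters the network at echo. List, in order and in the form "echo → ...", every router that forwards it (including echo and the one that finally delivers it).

At echo: longest match for 208.53.227.84 is 208.0.0.0/9 -> golf
At golf: longest match for 208.53.227.84 is 208.52.0.0/14 -> foxtrot
At foxtrot: longest match for 208.53.227.84 is 208.53.0.0/16 -> local delivery

echo → golf → foxtrot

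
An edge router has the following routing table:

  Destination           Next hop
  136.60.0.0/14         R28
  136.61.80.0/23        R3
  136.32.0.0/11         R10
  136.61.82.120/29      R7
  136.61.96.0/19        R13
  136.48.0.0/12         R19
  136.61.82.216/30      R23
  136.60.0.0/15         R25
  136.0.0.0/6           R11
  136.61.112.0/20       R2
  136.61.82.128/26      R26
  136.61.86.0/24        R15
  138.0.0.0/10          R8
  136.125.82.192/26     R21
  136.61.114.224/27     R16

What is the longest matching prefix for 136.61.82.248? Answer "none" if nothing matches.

136.60.0.0/15

Entries matching 136.61.82.248:
  136.0.0.0/6 (136.0.0.0 - 139.255.255.255)
  136.32.0.0/11 (136.32.0.0 - 136.63.255.255)
  136.48.0.0/12 (136.48.0.0 - 136.63.255.255)
  136.60.0.0/14 (136.60.0.0 - 136.63.255.255)
  136.60.0.0/15 (136.60.0.0 - 136.61.255.255)
Most specific is 136.60.0.0/15.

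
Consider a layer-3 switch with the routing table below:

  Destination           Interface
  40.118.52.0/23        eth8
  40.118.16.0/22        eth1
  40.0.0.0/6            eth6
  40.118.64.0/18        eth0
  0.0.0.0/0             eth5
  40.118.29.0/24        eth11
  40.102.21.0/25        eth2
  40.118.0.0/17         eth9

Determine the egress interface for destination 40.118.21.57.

Routes whose prefix contains 40.118.21.57:
  0.0.0.0/0 (default, matches everything) -> eth5
  40.0.0.0/6 (40.0.0.0 - 43.255.255.255) -> eth6
  40.118.0.0/17 (40.118.0.0 - 40.118.127.255) -> eth9
More-specific entries that do NOT match:
  40.102.21.0/25 (40.102.21.0 - 40.102.21.127) does not contain 40.118.21.57
  40.118.29.0/24 (40.118.29.0 - 40.118.29.255) does not contain 40.118.21.57
  40.118.52.0/23 (40.118.52.0 - 40.118.53.255) does not contain 40.118.21.57
  40.118.16.0/22 (40.118.16.0 - 40.118.19.255) does not contain 40.118.21.57
  40.118.64.0/18 (40.118.64.0 - 40.118.127.255) does not contain 40.118.21.57
Longest matching prefix is /17 -> interface eth9.

eth9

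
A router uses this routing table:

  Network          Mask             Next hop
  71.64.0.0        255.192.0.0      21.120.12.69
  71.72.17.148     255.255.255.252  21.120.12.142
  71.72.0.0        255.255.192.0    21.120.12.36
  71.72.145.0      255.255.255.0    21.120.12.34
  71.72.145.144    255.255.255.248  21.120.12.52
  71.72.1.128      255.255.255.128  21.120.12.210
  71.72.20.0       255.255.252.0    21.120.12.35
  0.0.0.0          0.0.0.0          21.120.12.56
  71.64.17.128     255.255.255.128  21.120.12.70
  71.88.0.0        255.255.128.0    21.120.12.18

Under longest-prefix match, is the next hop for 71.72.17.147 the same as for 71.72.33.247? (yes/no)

71.72.17.147: longest match 71.72.0.0/18 -> 21.120.12.36
71.72.33.247: longest match 71.72.0.0/18 -> 21.120.12.36

yes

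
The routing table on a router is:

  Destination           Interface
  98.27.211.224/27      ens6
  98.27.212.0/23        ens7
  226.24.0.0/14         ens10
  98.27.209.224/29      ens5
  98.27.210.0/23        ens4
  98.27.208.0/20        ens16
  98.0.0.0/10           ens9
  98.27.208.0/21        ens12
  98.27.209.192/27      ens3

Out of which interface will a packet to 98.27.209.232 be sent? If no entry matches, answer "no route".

Routes whose prefix contains 98.27.209.232:
  98.0.0.0/10 (98.0.0.0 - 98.63.255.255) -> ens9
  98.27.208.0/20 (98.27.208.0 - 98.27.223.255) -> ens16
  98.27.208.0/21 (98.27.208.0 - 98.27.215.255) -> ens12
More-specific entries that do NOT match:
  98.27.209.224/29 (98.27.209.224 - 98.27.209.231) does not contain 98.27.209.232
  98.27.211.224/27 (98.27.211.224 - 98.27.211.255) does not contain 98.27.209.232
  98.27.209.192/27 (98.27.209.192 - 98.27.209.223) does not contain 98.27.209.232
  98.27.212.0/23 (98.27.212.0 - 98.27.213.255) does not contain 98.27.209.232
  98.27.210.0/23 (98.27.210.0 - 98.27.211.255) does not contain 98.27.209.232
Longest matching prefix is /21 -> interface ens12.

ens12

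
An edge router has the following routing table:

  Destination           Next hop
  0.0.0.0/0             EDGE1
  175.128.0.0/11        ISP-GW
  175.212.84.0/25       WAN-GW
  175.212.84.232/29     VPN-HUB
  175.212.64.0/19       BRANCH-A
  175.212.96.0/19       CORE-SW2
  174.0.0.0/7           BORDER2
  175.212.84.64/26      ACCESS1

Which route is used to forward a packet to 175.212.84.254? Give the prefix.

175.212.64.0/19

Entries matching 175.212.84.254:
  0.0.0.0/0 (default, matches everything)
  174.0.0.0/7 (174.0.0.0 - 175.255.255.255)
  175.212.64.0/19 (175.212.64.0 - 175.212.95.255)
Most specific is 175.212.64.0/19.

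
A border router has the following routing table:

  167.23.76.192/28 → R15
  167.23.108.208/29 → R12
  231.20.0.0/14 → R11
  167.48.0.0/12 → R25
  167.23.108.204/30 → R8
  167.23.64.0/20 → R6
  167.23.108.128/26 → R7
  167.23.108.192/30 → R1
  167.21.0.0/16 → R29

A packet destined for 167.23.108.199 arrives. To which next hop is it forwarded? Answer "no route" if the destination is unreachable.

No entry's prefix contains 167.23.108.199; there is no default route.

no route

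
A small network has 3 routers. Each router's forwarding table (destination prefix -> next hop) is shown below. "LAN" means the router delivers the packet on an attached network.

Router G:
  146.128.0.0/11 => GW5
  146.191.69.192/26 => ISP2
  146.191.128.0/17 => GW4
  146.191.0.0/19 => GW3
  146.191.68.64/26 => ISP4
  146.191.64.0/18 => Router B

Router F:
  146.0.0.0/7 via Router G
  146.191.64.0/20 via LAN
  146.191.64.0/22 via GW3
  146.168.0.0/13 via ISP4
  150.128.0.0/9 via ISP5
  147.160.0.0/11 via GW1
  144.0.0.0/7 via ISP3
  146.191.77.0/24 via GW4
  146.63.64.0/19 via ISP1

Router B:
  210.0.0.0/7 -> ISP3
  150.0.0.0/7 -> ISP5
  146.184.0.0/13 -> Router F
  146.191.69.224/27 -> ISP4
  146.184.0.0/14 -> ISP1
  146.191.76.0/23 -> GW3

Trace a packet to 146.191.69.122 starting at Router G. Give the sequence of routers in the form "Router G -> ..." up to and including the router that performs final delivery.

Router G -> Router B -> Router F

At Router G: longest match for 146.191.69.122 is 146.191.64.0/18 -> Router B
At Router B: longest match for 146.191.69.122 is 146.184.0.0/13 -> Router F
At Router F: longest match for 146.191.69.122 is 146.191.64.0/20 -> LAN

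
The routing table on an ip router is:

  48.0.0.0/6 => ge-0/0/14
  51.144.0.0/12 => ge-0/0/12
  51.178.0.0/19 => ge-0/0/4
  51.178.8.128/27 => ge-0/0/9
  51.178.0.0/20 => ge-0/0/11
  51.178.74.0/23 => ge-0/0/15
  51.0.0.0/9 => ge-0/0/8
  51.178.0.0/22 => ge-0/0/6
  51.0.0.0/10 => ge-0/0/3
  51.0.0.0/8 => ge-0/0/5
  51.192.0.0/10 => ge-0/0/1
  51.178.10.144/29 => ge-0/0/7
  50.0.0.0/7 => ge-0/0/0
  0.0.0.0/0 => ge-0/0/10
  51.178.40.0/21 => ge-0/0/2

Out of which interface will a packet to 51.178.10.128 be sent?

Routes whose prefix contains 51.178.10.128:
  0.0.0.0/0 (default, matches everything) -> ge-0/0/10
  48.0.0.0/6 (48.0.0.0 - 51.255.255.255) -> ge-0/0/14
  50.0.0.0/7 (50.0.0.0 - 51.255.255.255) -> ge-0/0/0
  51.0.0.0/8 (51.0.0.0 - 51.255.255.255) -> ge-0/0/5
  51.178.0.0/19 (51.178.0.0 - 51.178.31.255) -> ge-0/0/4
  51.178.0.0/20 (51.178.0.0 - 51.178.15.255) -> ge-0/0/11
More-specific entries that do NOT match:
  51.178.10.144/29 (51.178.10.144 - 51.178.10.151) does not contain 51.178.10.128
  51.178.8.128/27 (51.178.8.128 - 51.178.8.159) does not contain 51.178.10.128
  51.178.74.0/23 (51.178.74.0 - 51.178.75.255) does not contain 51.178.10.128
  51.178.0.0/22 (51.178.0.0 - 51.178.3.255) does not contain 51.178.10.128
  51.178.40.0/21 (51.178.40.0 - 51.178.47.255) does not contain 51.178.10.128
Longest matching prefix is /20 -> interface ge-0/0/11.

ge-0/0/11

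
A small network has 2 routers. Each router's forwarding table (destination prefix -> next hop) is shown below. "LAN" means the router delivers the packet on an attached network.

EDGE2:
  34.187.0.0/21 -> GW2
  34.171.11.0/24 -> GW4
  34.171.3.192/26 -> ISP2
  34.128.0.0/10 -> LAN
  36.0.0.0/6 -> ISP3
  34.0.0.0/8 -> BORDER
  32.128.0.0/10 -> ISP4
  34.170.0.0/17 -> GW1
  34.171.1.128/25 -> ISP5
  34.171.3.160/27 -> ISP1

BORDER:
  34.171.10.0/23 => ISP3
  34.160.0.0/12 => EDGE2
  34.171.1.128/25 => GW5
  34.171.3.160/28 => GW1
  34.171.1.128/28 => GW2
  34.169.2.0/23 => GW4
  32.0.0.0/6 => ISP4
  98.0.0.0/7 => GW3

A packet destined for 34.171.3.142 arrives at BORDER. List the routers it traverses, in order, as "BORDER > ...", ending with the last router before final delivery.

At BORDER: longest match for 34.171.3.142 is 34.160.0.0/12 -> EDGE2
At EDGE2: longest match for 34.171.3.142 is 34.128.0.0/10 -> LAN

BORDER > EDGE2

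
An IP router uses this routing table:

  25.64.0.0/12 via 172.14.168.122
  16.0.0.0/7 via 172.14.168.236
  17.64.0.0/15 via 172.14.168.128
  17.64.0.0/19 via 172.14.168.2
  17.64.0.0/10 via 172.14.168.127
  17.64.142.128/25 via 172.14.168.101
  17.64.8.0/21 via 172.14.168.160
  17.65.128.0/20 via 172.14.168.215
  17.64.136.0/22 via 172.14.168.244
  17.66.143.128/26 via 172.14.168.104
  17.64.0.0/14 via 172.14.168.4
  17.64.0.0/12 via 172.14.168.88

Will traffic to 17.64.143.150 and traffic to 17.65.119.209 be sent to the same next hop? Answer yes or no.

yes

17.64.143.150: longest match 17.64.0.0/15 -> 172.14.168.128
17.65.119.209: longest match 17.64.0.0/15 -> 172.14.168.128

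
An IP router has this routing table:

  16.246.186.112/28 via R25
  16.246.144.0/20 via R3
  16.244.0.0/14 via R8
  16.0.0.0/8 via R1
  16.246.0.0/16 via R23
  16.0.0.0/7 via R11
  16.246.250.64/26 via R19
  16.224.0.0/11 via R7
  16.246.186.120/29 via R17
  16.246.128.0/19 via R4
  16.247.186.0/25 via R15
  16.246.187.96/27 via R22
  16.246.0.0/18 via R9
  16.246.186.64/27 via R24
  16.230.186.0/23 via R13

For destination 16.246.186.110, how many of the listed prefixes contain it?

Prefixes containing 16.246.186.110:
  16.0.0.0/7 (16.0.0.0 - 17.255.255.255)
  16.0.0.0/8 (16.0.0.0 - 16.255.255.255)
  16.224.0.0/11 (16.224.0.0 - 16.255.255.255)
  16.244.0.0/14 (16.244.0.0 - 16.247.255.255)
  16.246.0.0/16 (16.246.0.0 - 16.246.255.255)
Total matching entries: 5.

5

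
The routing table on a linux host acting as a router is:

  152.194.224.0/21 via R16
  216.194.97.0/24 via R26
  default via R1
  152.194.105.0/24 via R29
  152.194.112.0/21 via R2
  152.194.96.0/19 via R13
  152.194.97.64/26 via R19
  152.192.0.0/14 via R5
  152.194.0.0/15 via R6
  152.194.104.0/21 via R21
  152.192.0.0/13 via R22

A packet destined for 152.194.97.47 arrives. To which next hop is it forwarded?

Routes whose prefix contains 152.194.97.47:
  0.0.0.0/0 (default, matches everything) -> R1
  152.192.0.0/13 (152.192.0.0 - 152.199.255.255) -> R22
  152.192.0.0/14 (152.192.0.0 - 152.195.255.255) -> R5
  152.194.0.0/15 (152.194.0.0 - 152.195.255.255) -> R6
  152.194.96.0/19 (152.194.96.0 - 152.194.127.255) -> R13
More-specific entries that do NOT match:
  152.194.97.64/26 (152.194.97.64 - 152.194.97.127) does not contain 152.194.97.47
  216.194.97.0/24 (216.194.97.0 - 216.194.97.255) does not contain 152.194.97.47
  152.194.105.0/24 (152.194.105.0 - 152.194.105.255) does not contain 152.194.97.47
  152.194.224.0/21 (152.194.224.0 - 152.194.231.255) does not contain 152.194.97.47
  152.194.112.0/21 (152.194.112.0 - 152.194.119.255) does not contain 152.194.97.47
  152.194.104.0/21 (152.194.104.0 - 152.194.111.255) does not contain 152.194.97.47
Longest matching prefix is /19 -> next hop R13.

R13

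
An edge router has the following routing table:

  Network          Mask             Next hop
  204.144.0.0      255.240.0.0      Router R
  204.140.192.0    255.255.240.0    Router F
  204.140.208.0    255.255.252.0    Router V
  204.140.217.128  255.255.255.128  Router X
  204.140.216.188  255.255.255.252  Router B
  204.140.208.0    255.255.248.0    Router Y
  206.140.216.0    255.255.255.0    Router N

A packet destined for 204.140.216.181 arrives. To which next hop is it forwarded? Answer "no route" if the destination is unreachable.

no route

No entry's prefix contains 204.140.216.181; there is no default route.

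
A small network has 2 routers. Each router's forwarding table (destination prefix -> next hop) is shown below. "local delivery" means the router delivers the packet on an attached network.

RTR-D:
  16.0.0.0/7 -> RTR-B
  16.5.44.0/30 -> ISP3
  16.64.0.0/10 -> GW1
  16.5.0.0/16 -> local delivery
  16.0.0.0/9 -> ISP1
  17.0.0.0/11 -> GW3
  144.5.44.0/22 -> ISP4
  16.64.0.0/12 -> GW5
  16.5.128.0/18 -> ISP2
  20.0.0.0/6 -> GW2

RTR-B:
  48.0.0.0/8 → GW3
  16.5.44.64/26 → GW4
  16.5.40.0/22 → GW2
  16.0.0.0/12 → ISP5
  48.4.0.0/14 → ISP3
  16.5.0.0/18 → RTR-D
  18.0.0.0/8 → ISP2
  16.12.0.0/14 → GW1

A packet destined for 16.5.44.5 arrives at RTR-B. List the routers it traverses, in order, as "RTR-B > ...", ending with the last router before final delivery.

At RTR-B: longest match for 16.5.44.5 is 16.5.0.0/18 -> RTR-D
At RTR-D: longest match for 16.5.44.5 is 16.5.0.0/16 -> local delivery

RTR-B > RTR-D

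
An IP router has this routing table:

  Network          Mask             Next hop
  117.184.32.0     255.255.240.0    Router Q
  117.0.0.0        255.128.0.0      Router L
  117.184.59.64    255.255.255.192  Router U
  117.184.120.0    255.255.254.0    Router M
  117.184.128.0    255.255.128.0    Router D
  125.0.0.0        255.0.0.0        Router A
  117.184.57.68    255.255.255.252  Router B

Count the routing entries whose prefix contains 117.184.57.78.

0

No listed prefix contains 117.184.57.78.
Total matching entries: 0.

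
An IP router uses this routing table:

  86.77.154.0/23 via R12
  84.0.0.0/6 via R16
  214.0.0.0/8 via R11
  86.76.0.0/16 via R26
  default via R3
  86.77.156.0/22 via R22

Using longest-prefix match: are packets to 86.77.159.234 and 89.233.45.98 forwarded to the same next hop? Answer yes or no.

86.77.159.234: longest match 86.77.156.0/22 -> R22
89.233.45.98: longest match 0.0.0.0/0 -> R3

no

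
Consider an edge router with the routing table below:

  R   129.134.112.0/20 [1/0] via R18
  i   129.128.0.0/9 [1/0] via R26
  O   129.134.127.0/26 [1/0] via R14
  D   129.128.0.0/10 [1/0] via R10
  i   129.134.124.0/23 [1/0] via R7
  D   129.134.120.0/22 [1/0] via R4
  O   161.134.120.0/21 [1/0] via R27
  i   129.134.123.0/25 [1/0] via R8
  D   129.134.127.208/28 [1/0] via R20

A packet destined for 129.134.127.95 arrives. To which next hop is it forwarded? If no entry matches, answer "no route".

R18

Routes whose prefix contains 129.134.127.95:
  129.128.0.0/9 (129.128.0.0 - 129.255.255.255) -> R26
  129.128.0.0/10 (129.128.0.0 - 129.191.255.255) -> R10
  129.134.112.0/20 (129.134.112.0 - 129.134.127.255) -> R18
More-specific entries that do NOT match:
  129.134.127.208/28 (129.134.127.208 - 129.134.127.223) does not contain 129.134.127.95
  129.134.127.0/26 (129.134.127.0 - 129.134.127.63) does not contain 129.134.127.95
  129.134.123.0/25 (129.134.123.0 - 129.134.123.127) does not contain 129.134.127.95
  129.134.124.0/23 (129.134.124.0 - 129.134.125.255) does not contain 129.134.127.95
  129.134.120.0/22 (129.134.120.0 - 129.134.123.255) does not contain 129.134.127.95
  161.134.120.0/21 (161.134.120.0 - 161.134.127.255) does not contain 129.134.127.95
Longest matching prefix is /20 -> next hop R18.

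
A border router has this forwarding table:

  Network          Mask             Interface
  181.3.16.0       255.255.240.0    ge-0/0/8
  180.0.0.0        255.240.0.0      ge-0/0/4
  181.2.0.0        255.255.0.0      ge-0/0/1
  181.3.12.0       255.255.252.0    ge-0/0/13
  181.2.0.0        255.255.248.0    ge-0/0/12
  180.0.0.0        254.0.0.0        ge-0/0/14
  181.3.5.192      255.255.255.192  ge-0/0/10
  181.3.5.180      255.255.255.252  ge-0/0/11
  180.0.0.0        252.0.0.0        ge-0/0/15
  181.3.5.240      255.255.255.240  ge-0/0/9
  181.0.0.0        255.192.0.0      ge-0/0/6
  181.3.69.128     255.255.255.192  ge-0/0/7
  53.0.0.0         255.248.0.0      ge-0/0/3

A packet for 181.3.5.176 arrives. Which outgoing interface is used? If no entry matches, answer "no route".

ge-0/0/6

Routes whose prefix contains 181.3.5.176:
  180.0.0.0/6 (180.0.0.0 - 183.255.255.255) -> ge-0/0/15
  180.0.0.0/7 (180.0.0.0 - 181.255.255.255) -> ge-0/0/14
  181.0.0.0/10 (181.0.0.0 - 181.63.255.255) -> ge-0/0/6
More-specific entries that do NOT match:
  181.3.5.180/30 (181.3.5.180 - 181.3.5.183) does not contain 181.3.5.176
  181.3.5.240/28 (181.3.5.240 - 181.3.5.255) does not contain 181.3.5.176
  181.3.5.192/26 (181.3.5.192 - 181.3.5.255) does not contain 181.3.5.176
  181.3.69.128/26 (181.3.69.128 - 181.3.69.191) does not contain 181.3.5.176
  181.3.12.0/22 (181.3.12.0 - 181.3.15.255) does not contain 181.3.5.176
  181.2.0.0/21 (181.2.0.0 - 181.2.7.255) does not contain 181.3.5.176
  181.3.16.0/20 (181.3.16.0 - 181.3.31.255) does not contain 181.3.5.176
  181.2.0.0/16 (181.2.0.0 - 181.2.255.255) does not contain 181.3.5.176
  53.0.0.0/13 (53.0.0.0 - 53.7.255.255) does not contain 181.3.5.176
  180.0.0.0/12 (180.0.0.0 - 180.15.255.255) does not contain 181.3.5.176
Longest matching prefix is /10 -> interface ge-0/0/6.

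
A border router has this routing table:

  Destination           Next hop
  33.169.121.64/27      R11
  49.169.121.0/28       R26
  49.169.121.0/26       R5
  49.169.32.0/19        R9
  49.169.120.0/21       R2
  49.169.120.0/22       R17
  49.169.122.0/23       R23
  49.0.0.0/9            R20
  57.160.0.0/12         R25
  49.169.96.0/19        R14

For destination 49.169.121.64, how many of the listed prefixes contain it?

Prefixes containing 49.169.121.64:
  49.169.96.0/19 (49.169.96.0 - 49.169.127.255)
  49.169.120.0/21 (49.169.120.0 - 49.169.127.255)
  49.169.120.0/22 (49.169.120.0 - 49.169.123.255)
Total matching entries: 3.

3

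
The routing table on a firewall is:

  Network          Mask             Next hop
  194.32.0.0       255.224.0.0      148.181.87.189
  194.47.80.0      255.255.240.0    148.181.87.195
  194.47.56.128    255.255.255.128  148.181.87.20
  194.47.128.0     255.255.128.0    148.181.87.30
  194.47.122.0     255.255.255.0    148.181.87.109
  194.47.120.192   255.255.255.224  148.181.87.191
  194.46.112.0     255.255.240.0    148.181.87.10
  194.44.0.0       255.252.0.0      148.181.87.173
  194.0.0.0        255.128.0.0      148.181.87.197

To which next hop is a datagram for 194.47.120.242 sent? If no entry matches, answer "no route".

Routes whose prefix contains 194.47.120.242:
  194.0.0.0/9 (194.0.0.0 - 194.127.255.255) -> 148.181.87.197
  194.32.0.0/11 (194.32.0.0 - 194.63.255.255) -> 148.181.87.189
  194.44.0.0/14 (194.44.0.0 - 194.47.255.255) -> 148.181.87.173
More-specific entries that do NOT match:
  194.47.120.192/27 (194.47.120.192 - 194.47.120.223) does not contain 194.47.120.242
  194.47.56.128/25 (194.47.56.128 - 194.47.56.255) does not contain 194.47.120.242
  194.47.122.0/24 (194.47.122.0 - 194.47.122.255) does not contain 194.47.120.242
  194.47.80.0/20 (194.47.80.0 - 194.47.95.255) does not contain 194.47.120.242
  194.46.112.0/20 (194.46.112.0 - 194.46.127.255) does not contain 194.47.120.242
  194.47.128.0/17 (194.47.128.0 - 194.47.255.255) does not contain 194.47.120.242
Longest matching prefix is /14 -> next hop 148.181.87.173.

148.181.87.173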